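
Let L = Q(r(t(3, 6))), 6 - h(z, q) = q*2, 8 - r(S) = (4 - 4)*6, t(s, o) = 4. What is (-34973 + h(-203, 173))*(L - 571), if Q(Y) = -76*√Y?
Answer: 20163723 + 5367576*√2 ≈ 2.7755e+7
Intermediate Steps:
r(S) = 8 (r(S) = 8 - (4 - 4)*6 = 8 - 0*6 = 8 - 1*0 = 8 + 0 = 8)
h(z, q) = 6 - 2*q (h(z, q) = 6 - q*2 = 6 - 2*q)
L = -152*√2 ≈ -214.96
(-34973 + h(-203, 173))*(L - 571) = (-34973 + (6 - 2*173))*(-152*√2 - 571) = (-34973 + (6 - 346))*(-571 - 152*√2) = (-34973 - 340)*(-571 - 152*√2) = -35313*(-571 - 152*√2) = 20163723 + 5367576*√2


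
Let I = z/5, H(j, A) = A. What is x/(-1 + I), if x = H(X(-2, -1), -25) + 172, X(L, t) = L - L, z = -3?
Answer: -735/8 ≈ -91.875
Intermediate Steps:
X(L, t) = 0
I = -3/5 ≈ -0.60000
x = 147 (x = -25 + 172 = 147)
x/(-1 + I) = 147/(-1 - 3/5) = 147/(-8/5) = -5/8*147 = -735/8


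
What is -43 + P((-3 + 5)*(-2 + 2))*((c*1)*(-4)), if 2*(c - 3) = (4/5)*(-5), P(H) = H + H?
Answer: -43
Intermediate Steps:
P(H) = 2*H
c = 1 (c = 3 + ((4/5)*(-5))/2 = 3 + (1/2)*(-4) = 3 - 2 = 1)
-43 + P((-3 + 5)*(-2 + 2))*((c*1)*(-4)) = -43 + (2*((-3 + 5)*(-2 + 2)))*((1*1)*(-4)) = -43 + (2*(2*0))*(1*(-4)) = -43 + (2*0)*(-4) = -43 + 0*(-4) = -43 + 0 = -43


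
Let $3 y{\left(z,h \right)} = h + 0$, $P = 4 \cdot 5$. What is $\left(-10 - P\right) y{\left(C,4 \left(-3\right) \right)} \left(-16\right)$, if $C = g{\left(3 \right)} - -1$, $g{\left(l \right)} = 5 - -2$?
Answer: $-1920$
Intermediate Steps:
$P = 20$
$g{\left(l \right)} = 7$ ($g{\left(l \right)} = 5 + 2 = 7$)
$C = 8$ ($C = 7 - -1 = 7 + 1 = 8$)
$y{\left(z,h \right)} = \frac{h}{3}$ ($y{\left(z,h \right)} = \frac{h + 0}{3} = \frac{h}{3}$)
$\left(-10 - P\right) y{\left(C,4 \left(-3\right) \right)} \left(-16\right) = \left(-10 - 20\right) \frac{4 \left(-3\right)}{3} \left(-16\right) = \left(-10 - 20\right) \frac{1}{3} \left(-12\right) \left(-16\right) = \left(-30\right) \left(-4\right) \left(-16\right) = 120 \left(-16\right) = -1920$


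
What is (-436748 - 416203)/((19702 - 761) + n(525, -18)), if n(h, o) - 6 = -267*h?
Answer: 852951/121228 ≈ 7.0359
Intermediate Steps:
n(h, o) = 6 - 267*h
(-436748 - 416203)/((19702 - 761) + n(525, -18)) = (-436748 - 416203)/((19702 - 761) + (6 - 267*525)) = -852951/(18941 + (6 - 140175)) = -852951/(18941 - 140169) = -852951/(-121228) = -852951*(-1/121228) = 852951/121228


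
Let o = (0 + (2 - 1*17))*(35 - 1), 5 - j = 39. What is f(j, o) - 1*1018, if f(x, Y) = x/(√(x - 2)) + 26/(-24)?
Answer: -12229/12 + 17*I/3 ≈ -1019.1 + 5.6667*I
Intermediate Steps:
j = -34 (j = 5 - 1*39 = 5 - 39 = -34)
o = -510 (o = (0 + (2 - 17))*34 = (0 - 15)*34 = -15*34 = -510)
f(x, Y) = -13/12 + x/√(-2 + x) (f(x, Y) = x/(√(-2 + x)) + 26*(-1/24) = x/√(-2 + x) - 13/12 = -13/12 + x/√(-2 + x))
f(j, o) - 1*1018 = (-13/12 - 34/√(-2 - 34)) - 1*1018 = (-13/12 - (-17)*I/3) - 1018 = (-13/12 + 17*I/3) - 1018 = -12229/12 + 17*I/3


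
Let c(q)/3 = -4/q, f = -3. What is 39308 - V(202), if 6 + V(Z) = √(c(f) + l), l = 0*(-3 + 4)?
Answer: 39312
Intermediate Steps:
l = 0 (l = 0*1 = 0)
c(q) = -12/q (c(q) = 3*(-4/q) = -12/q)
V(Z) = -4 (V(Z) = -6 + √(-12/(-3) + 0) = -6 + √(-12*(-⅓) + 0) = -6 + √(4 + 0) = -6 + √4 = -6 + 2 = -4)
39308 - V(202) = 39308 - 1*(-4) = 39308 + 4 = 39312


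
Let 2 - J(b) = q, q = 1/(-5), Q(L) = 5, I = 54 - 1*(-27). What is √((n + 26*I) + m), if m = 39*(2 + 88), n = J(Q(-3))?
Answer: √140455/5 ≈ 74.955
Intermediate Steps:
I = 81 (I = 54 + 27 = 81)
q = -⅕ ≈ -0.20000
J(b) = 11/5 (J(b) = 2 - 1*(-⅕) = 2 + ⅕ = 11/5)
n = 11/5 ≈ 2.2000
m = 3510 (m = 39*90 = 3510)
√((n + 26*I) + m) = √((11/5 + 26*81) + 3510) = √((11/5 + 2106) + 3510) = √(10541/5 + 3510) = √(28091/5) = √140455/5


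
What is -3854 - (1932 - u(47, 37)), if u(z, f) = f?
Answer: -5749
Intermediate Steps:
-3854 - (1932 - u(47, 37)) = -3854 - (1932 - 1*37) = -3854 - (1932 - 37) = -3854 - 1*1895 = -3854 - 1895 = -5749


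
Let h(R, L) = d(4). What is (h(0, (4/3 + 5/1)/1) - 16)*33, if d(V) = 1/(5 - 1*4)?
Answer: -495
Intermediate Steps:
d(V) = 1 (d(V) = 1/(5 - 4) = 1/1 = 1*1 = 1)
h(R, L) = 1
(h(0, (4/3 + 5/1)/1) - 16)*33 = (1 - 16)*33 = -15*33 = -495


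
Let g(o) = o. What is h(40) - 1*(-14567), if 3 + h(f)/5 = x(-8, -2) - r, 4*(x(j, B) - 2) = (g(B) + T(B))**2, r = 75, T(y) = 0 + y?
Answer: 14207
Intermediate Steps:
T(y) = y
x(j, B) = 2 + B**2 (x(j, B) = 2 + (B + B)**2/4 = 2 + (2*B)**2/4 = 2 + (4*B**2)/4 = 2 + B**2)
h(f) = -360 (h(f) = -15 + 5*((2 + (-2)**2) - 1*75) = -15 + 5*((2 + 4) - 75) = -15 + 5*(6 - 75) = -15 + 5*(-69) = -15 - 345 = -360)
h(40) - 1*(-14567) = -360 - 1*(-14567) = -360 + 14567 = 14207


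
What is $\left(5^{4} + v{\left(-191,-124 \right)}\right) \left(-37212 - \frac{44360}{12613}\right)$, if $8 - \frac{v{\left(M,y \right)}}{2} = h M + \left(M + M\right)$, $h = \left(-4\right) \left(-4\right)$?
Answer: $- \frac{3528474658372}{12613} \approx -2.7975 \cdot 10^{8}$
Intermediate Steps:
$h = 16$
$v{\left(M,y \right)} = 16 - 36 M$ ($v{\left(M,y \right)} = 16 - 2 \left(16 M + \left(M + M\right)\right) = 16 - 2 \left(16 M + 2 M\right) = 16 - 2 \cdot 18 M = 16 - 36 M$)
$\left(5^{4} + v{\left(-191,-124 \right)}\right) \left(-37212 - \frac{44360}{12613}\right) = \left(5^{4} + \left(16 - -6876\right)\right) \left(-37212 - \frac{44360}{12613}\right) = \left(625 + \left(16 + 6876\right)\right) \left(-37212 - \frac{44360}{12613}\right) = \left(625 + 6892\right) \left(-37212 - \frac{44360}{12613}\right) = 7517 \left(- \frac{469399316}{12613}\right) = - \frac{3528474658372}{12613}$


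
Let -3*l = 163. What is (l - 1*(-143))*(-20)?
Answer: -5320/3 ≈ -1773.3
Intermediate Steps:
l = -163/3 (l = -⅓*163 = -163/3 ≈ -54.333)
(l - 1*(-143))*(-20) = (-163/3 - 1*(-143))*(-20) = (-163/3 + 143)*(-20) = (266/3)*(-20) = -5320/3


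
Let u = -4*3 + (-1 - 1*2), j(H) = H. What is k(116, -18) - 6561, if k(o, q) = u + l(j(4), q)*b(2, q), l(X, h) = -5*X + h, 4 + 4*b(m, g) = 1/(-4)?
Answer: -52285/8 ≈ -6535.6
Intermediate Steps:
b(m, g) = -17/16 (b(m, g) = -1 + (1/(-4))/4 = -1 + (1*(-¼))/4 = -1 + (¼)*(-¼) = -1 - 1/16 = -17/16)
l(X, h) = h - 5*X
u = -15 (u = -12 + (-1 - 2) = -12 - 3 = -15)
k(o, q) = 25/4 - 17*q/16 (k(o, q) = -15 + (q - 5*4)*(-17/16) = -15 + (q - 20)*(-17/16) = -15 + (-20 + q)*(-17/16) = -15 + (85/4 - 17*q/16) = 25/4 - 17*q/16)
k(116, -18) - 6561 = (25/4 - 17/16*(-18)) - 6561 = (25/4 + 153/8) - 6561 = 203/8 - 6561 = -52285/8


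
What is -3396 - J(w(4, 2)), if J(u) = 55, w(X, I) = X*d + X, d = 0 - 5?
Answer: -3451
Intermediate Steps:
d = -5
w(X, I) = -4*X (w(X, I) = X*(-5) + X = -5*X + X = -4*X)
-3396 - J(w(4, 2)) = -3396 - 1*55 = -3396 - 55 = -3451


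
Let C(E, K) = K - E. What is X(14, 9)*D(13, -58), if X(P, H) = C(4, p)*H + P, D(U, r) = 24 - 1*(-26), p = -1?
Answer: -1550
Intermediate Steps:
D(U, r) = 50 (D(U, r) = 24 + 26 = 50)
X(P, H) = P - 5*H (X(P, H) = (-1 - 1*4)*H + P = (-1 - 4)*H + P = -5*H + P = P - 5*H)
X(14, 9)*D(13, -58) = (14 - 5*9)*50 = (14 - 45)*50 = -31*50 = -1550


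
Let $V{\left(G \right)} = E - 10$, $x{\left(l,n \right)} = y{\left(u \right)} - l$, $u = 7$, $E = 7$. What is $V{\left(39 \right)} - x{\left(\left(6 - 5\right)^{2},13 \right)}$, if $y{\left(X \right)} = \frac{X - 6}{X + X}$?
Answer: $- \frac{29}{14} \approx -2.0714$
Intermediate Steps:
$y{\left(X \right)} = \frac{-6 + X}{2 X}$
$x{\left(l,n \right)} = \frac{1}{14} - l$ ($x{\left(l,n \right)} = \frac{-6 + 7}{2 \cdot 7} - l = \frac{1}{2} \cdot \frac{1}{7} \cdot 1 - l = \frac{1}{14} - l$)
$V{\left(G \right)} = -3$ ($V{\left(G \right)} = 7 - 10 = -3$)
$V{\left(39 \right)} - x{\left(\left(6 - 5\right)^{2},13 \right)} = -3 - \left(\frac{1}{14} - \left(6 - 5\right)^{2}\right) = -3 - \left(\frac{1}{14} - 1^{2}\right) = -3 - \left(\frac{1}{14} - 1\right) = -3 - - \frac{13}{14} = -3 + \frac{13}{14} = - \frac{29}{14}$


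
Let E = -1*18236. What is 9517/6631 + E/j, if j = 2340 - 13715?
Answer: 229178791/75427625 ≈ 3.0384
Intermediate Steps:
E = -18236
j = -11375
9517/6631 + E/j = 9517/6631 - 18236/(-11375) = 9517*(1/6631) - 18236*(-1/11375) = 9517/6631 + 18236/11375 = 229178791/75427625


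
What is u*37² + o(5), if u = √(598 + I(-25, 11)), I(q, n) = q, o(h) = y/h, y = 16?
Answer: 16/5 + 1369*√573 ≈ 32774.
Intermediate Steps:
o(h) = 16/h
u = √573 (u = √(598 - 25) = √573 ≈ 23.937)
u*37² + o(5) = √573*37² + 16/5 = √573*1369 + 16*(⅕) = 1369*√573 + 16/5 = 16/5 + 1369*√573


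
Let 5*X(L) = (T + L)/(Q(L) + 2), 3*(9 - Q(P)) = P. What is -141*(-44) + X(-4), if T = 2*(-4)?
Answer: 1147704/185 ≈ 6203.8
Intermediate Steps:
T = -8
Q(P) = 9 - P/3
X(L) = (-8 + L)/(5*(11 - L/3)) (X(L) = ((-8 + L)/((9 - L/3) + 2))/5 = ((-8 + L)/(11 - L/3))/5 = (-8 + L)/(5*(11 - L/3)))
-141*(-44) + X(-4) = -141*(-44) + 3*(8 - 1*(-4))/(5*(-33 - 4)) = 6204 + (⅗)*(8 + 4)/(-37) = 6204 + (⅗)*(-1/37)*12 = 6204 - 36/185 = 1147704/185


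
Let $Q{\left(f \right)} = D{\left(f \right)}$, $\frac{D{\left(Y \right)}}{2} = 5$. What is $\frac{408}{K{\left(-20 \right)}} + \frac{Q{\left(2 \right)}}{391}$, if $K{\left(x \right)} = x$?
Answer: $- \frac{39832}{1955} \approx -20.374$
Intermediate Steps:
$D{\left(Y \right)} = 10$ ($D{\left(Y \right)} = 2 \cdot 5 = 10$)
$Q{\left(f \right)} = 10$
$\frac{408}{K{\left(-20 \right)}} + \frac{Q{\left(2 \right)}}{391} = \frac{408}{-20} + \frac{10}{391} = 408 \left(- \frac{1}{20}\right) + 10 \cdot \frac{1}{391} = - \frac{102}{5} + \frac{10}{391} = - \frac{39832}{1955}$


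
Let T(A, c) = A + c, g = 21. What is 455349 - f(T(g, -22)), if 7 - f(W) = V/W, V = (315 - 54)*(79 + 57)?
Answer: 419846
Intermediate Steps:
V = 35496 (V = 261*136 = 35496)
f(W) = 7 - 35496/W
455349 - f(T(g, -22)) = 455349 - (7 - 35496/(21 - 22)) = 455349 - (7 - 35496/(-1)) = 455349 - (7 - 35496*(-1)) = 455349 - (7 + 35496) = 455349 - 1*35503 = 455349 - 35503 = 419846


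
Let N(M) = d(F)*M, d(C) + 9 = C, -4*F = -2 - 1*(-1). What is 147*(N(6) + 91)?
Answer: 11319/2 ≈ 5659.5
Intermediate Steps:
F = ¼ (F = -(-2 - 1*(-1))/4 = -(-2 + 1)/4 = -¼*(-1) = ¼ ≈ 0.25000)
d(C) = -9 + C
N(M) = -35*M/4 (N(M) = (-9 + ¼)*M = -35*M/4)
147*(N(6) + 91) = 147*(-35/4*6 + 91) = 147*(-105/2 + 91) = 147*(77/2) = 11319/2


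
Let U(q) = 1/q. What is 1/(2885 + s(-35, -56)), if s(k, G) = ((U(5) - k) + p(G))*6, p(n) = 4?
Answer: 5/15601 ≈ 0.00032049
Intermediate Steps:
U(q) = 1/q
s(k, G) = 126/5 - 6*k (s(k, G) = ((1/5 - k) + 4)*6 = ((⅕ - k) + 4)*6 = (21/5 - k)*6 = 126/5 - 6*k)
1/(2885 + s(-35, -56)) = 1/(2885 + (126/5 - 6*(-35))) = 1/(2885 + (126/5 + 210)) = 1/(2885 + 1176/5) = 1/(15601/5) = 5/15601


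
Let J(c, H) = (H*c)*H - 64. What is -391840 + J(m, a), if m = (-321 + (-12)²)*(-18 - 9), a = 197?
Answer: 185076307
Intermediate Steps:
m = 4779 (m = (-321 + 144)*(-27) = -177*(-27) = 4779)
J(c, H) = -64 + c*H² (J(c, H) = c*H² - 64 = -64 + c*H²)
-391840 + J(m, a) = -391840 + (-64 + 4779*197²) = -391840 + (-64 + 4779*38809) = -391840 + (-64 + 185468211) = -391840 + 185468147 = 185076307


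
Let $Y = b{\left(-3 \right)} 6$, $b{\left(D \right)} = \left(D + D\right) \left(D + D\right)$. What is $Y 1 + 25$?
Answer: $241$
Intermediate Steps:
$b{\left(D \right)} = 4 D^{2}$ ($b{\left(D \right)} = 2 D 2 D = 4 D^{2}$)
$Y = 216$ ($Y = 4 \left(-3\right)^{2} \cdot 6 = 4 \cdot 9 \cdot 6 = 36 \cdot 6 = 216$)
$Y 1 + 25 = 216 \cdot 1 + 25 = 216 + 25 = 241$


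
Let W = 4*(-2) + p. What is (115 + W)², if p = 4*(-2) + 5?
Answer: 10816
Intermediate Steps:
p = -3 (p = -8 + 5 = -3)
W = -11 (W = 4*(-2) - 3 = -8 - 3 = -11)
(115 + W)² = (115 - 11)² = 104² = 10816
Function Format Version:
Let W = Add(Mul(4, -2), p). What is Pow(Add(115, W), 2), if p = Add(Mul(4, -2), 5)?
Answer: 10816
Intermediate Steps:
p = -3 (p = Add(-8, 5) = -3)
W = -11 (W = Add(Mul(4, -2), -3) = Add(-8, -3) = -11)
Pow(Add(115, W), 2) = Pow(Add(115, -11), 2) = Pow(104, 2) = 10816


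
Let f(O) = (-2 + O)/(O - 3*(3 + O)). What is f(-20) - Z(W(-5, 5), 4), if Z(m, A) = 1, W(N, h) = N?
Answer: -53/31 ≈ -1.7097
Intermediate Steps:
f(O) = (-2 + O)/(-9 - 2*O) (f(O) = (-2 + O)/(O + (-9 - 3*O)) = (-2 + O)/(-9 - 2*O))
f(-20) - Z(W(-5, 5), 4) = (2 - 1*(-20))/(9 + 2*(-20)) - 1*1 = (2 + 20)/(9 - 40) - 1 = 22/(-31) - 1 = -1/31*22 - 1 = -22/31 - 1 = -53/31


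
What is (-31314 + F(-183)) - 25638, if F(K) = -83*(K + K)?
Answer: -26574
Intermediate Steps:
F(K) = -166*K
(-31314 + F(-183)) - 25638 = (-31314 - 166*(-183)) - 25638 = (-31314 + 30378) - 25638 = -936 - 25638 = -26574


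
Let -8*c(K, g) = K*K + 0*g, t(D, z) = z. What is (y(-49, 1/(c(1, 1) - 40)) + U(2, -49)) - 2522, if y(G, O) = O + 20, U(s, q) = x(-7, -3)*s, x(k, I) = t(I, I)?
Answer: -805076/321 ≈ -2508.0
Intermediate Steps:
x(k, I) = I
c(K, g) = -K²/8 (c(K, g) = -(K*K + 0*g)/8 = -(K² + 0)/8 = -K²/8)
U(s, q) = -3*s
y(G, O) = 20 + O
(y(-49, 1/(c(1, 1) - 40)) + U(2, -49)) - 2522 = ((20 + 1/(-⅛*1² - 40)) - 3*2) - 2522 = ((20 + 1/(-⅛*1 - 40)) - 6) - 2522 = ((20 + 1/(-⅛ - 40)) - 6) - 2522 = ((20 + 1/(-321/8)) - 6) - 2522 = ((20 - 8/321) - 6) - 2522 = (6412/321 - 6) - 2522 = 4486/321 - 2522 = -805076/321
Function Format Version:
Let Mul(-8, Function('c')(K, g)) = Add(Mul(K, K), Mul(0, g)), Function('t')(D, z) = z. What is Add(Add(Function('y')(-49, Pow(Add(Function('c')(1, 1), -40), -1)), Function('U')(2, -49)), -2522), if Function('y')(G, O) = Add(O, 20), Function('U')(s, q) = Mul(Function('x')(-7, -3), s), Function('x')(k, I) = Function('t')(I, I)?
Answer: Rational(-805076, 321) ≈ -2508.0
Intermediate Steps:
Function('x')(k, I) = I
Function('c')(K, g) = Mul(Rational(-1, 8), Pow(K, 2)) (Function('c')(K, g) = Mul(Rational(-1, 8), Add(Mul(K, K), Mul(0, g))) = Mul(Rational(-1, 8), Add(Pow(K, 2), 0)) = Mul(Rational(-1, 8), Pow(K, 2)))
Function('U')(s, q) = Mul(-3, s)
Function('y')(G, O) = Add(20, O)
Add(Add(Function('y')(-49, Pow(Add(Function('c')(1, 1), -40), -1)), Function('U')(2, -49)), -2522) = Add(Add(Add(20, Pow(Add(Mul(Rational(-1, 8), Pow(1, 2)), -40), -1)), Mul(-3, 2)), -2522) = Add(Add(Add(20, Pow(Add(Mul(Rational(-1, 8), 1), -40), -1)), -6), -2522) = Add(Add(Add(20, Pow(Add(Rational(-1, 8), -40), -1)), -6), -2522) = Add(Add(Add(20, Pow(Rational(-321, 8), -1)), -6), -2522) = Add(Add(Add(20, Rational(-8, 321)), -6), -2522) = Add(Add(Rational(6412, 321), -6), -2522) = Add(Rational(4486, 321), -2522) = Rational(-805076, 321)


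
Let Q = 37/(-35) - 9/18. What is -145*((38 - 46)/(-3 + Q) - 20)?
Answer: 29100/11 ≈ 2645.5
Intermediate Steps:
Q = -109/70 (Q = 37*(-1/35) - 9*1/18 = -37/35 - 1/2 = -109/70 ≈ -1.5571)
-145*((38 - 46)/(-3 + Q) - 20) = -145*((38 - 46)/(-3 - 109/70) - 20) = -145*(-8/(-319/70) - 20) = -145*(-8*(-70/319) - 20) = -145*(560/319 - 20) = -145*(-5820/319) = 29100/11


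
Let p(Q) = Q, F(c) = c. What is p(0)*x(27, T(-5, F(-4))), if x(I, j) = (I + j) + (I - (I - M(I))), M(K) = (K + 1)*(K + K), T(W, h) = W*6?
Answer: 0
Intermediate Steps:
T(W, h) = 6*W
M(K) = 2*K*(1 + K) (M(K) = (1 + K)*(2*K) = 2*K*(1 + K))
x(I, j) = I + j + 2*I*(1 + I) (x(I, j) = (I + j) + (I - (I - 2*I*(1 + I))) = (I + j) + (I + (-I + 2*I*(1 + I))) = (I + j) + 2*I*(1 + I) = I + j + 2*I*(1 + I))
p(0)*x(27, T(-5, F(-4))) = 0*(27 + 6*(-5) + 2*27*(1 + 27)) = 0*(27 - 30 + 2*27*28) = 0*(27 - 30 + 1512) = 0*1509 = 0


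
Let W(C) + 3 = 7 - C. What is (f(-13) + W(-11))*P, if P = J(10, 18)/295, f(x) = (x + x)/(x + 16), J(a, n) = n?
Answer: 114/295 ≈ 0.38644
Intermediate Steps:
W(C) = 4 - C (W(C) = -3 + (7 - C) = 4 - C)
f(x) = 2*x/(16 + x) (f(x) = (2*x)/(16 + x) = 2*x/(16 + x))
P = 18/295 ≈ 0.061017
(f(-13) + W(-11))*P = (2*(-13)/(16 - 13) + (4 - 1*(-11)))*(18/295) = (2*(-13)/3 + (4 + 11))*(18/295) = (2*(-13)*(1/3) + 15)*(18/295) = (-26/3 + 15)*(18/295) = (19/3)*(18/295) = 114/295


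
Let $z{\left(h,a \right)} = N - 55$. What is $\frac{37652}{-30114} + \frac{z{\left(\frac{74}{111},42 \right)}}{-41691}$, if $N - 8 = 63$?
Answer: $- \frac{261705226}{209247129} \approx -1.2507$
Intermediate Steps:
$N = 71$ ($N = 8 + 63 = 71$)
$z{\left(h,a \right)} = 16$ ($z{\left(h,a \right)} = 71 - 55 = 16$)
$\frac{37652}{-30114} + \frac{z{\left(\frac{74}{111},42 \right)}}{-41691} = \frac{37652}{-30114} + \frac{16}{-41691} = 37652 \left(- \frac{1}{30114}\right) + 16 \left(- \frac{1}{41691}\right) = - \frac{18826}{15057} - \frac{16}{41691} = - \frac{261705226}{209247129}$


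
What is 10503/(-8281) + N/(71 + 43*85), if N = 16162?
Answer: 47351672/15427503 ≈ 3.0693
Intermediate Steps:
10503/(-8281) + N/(71 + 43*85) = 10503/(-8281) + 16162/(71 + 43*85) = 10503*(-1/8281) + 16162/(71 + 3655) = -10503/8281 + 16162/3726 = -10503/8281 + 16162*(1/3726) = -10503/8281 + 8081/1863 = 47351672/15427503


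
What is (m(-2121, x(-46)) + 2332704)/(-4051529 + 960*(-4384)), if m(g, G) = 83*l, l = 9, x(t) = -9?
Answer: -2333451/8260169 ≈ -0.28249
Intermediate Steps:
m(g, G) = 747 (m(g, G) = 83*9 = 747)
(m(-2121, x(-46)) + 2332704)/(-4051529 + 960*(-4384)) = (747 + 2332704)/(-4051529 + 960*(-4384)) = 2333451/(-4051529 - 4208640) = 2333451/(-8260169) = 2333451*(-1/8260169) = -2333451/8260169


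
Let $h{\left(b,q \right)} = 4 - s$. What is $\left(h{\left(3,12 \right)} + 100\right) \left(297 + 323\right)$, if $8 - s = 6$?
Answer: $63240$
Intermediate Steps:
$s = 2$ ($s = 8 - 6 = 2$)
$h{\left(b,q \right)} = 2$ ($h{\left(b,q \right)} = 4 - 2 = 2$)
$\left(h{\left(3,12 \right)} + 100\right) \left(297 + 323\right) = \left(2 + 100\right) \left(297 + 323\right) = 102 \cdot 620 = 63240$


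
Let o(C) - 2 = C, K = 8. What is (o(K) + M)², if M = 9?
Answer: 361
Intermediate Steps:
o(C) = 2 + C
(o(K) + M)² = ((2 + 8) + 9)² = (10 + 9)² = 19² = 361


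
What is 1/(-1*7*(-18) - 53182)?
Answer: -1/53056 ≈ -1.8848e-5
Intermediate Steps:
1/(-1*7*(-18) - 53182) = 1/(-7*(-18) - 53182) = 1/(126 - 53182) = 1/(-53056) = -1/53056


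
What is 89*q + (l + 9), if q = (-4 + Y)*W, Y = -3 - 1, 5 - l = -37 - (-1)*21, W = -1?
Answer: 742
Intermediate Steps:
l = 21 (l = 5 - (-37 - (-1)*21) = 5 - (-37 - 1*(-21)) = 5 - (-37 + 21) = 5 - 1*(-16) = 5 + 16 = 21)
Y = -4
q = 8 (q = (-4 - 4)*(-1) = -8*(-1) = 8)
89*q + (l + 9) = 89*8 + (21 + 9) = 712 + 30 = 742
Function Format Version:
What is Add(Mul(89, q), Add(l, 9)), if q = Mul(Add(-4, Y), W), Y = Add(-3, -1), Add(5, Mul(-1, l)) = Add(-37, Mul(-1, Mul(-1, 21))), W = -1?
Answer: 742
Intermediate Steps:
l = 21 (l = Add(5, Mul(-1, Add(-37, Mul(-1, Mul(-1, 21))))) = Add(5, Mul(-1, Add(-37, Mul(-1, -21)))) = Add(5, Mul(-1, Add(-37, 21))) = Add(5, Mul(-1, -16)) = Add(5, 16) = 21)
Y = -4
q = 8 (q = Mul(Add(-4, -4), -1) = Mul(-8, -1) = 8)
Add(Mul(89, q), Add(l, 9)) = Add(Mul(89, 8), Add(21, 9)) = Add(712, 30) = 742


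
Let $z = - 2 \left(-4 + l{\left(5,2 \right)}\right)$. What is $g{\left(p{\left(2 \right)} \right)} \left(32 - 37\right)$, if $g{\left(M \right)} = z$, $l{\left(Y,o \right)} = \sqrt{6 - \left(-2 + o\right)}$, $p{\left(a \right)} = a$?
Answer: $-40 + 10 \sqrt{6} \approx -15.505$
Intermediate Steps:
$l{\left(Y,o \right)} = \sqrt{8 - o}$
$z = 8 - 2 \sqrt{6}$ ($z = - 2 \left(-4 + \sqrt{8 - 2}\right) = - 2 \left(-4 + \sqrt{6}\right) = 8 - 2 \sqrt{6} \approx 3.101$)
$g{\left(M \right)} = 8 - 2 \sqrt{6}$
$g{\left(p{\left(2 \right)} \right)} \left(32 - 37\right) = \left(8 - 2 \sqrt{6}\right) \left(32 - 37\right) = \left(8 - 2 \sqrt{6}\right) \left(-5\right) = -40 + 10 \sqrt{6}$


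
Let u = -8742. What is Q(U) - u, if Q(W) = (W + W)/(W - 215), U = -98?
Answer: 2736442/313 ≈ 8742.6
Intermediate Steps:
Q(W) = 2*W/(-215 + W) (Q(W) = (2*W)/(-215 + W) = 2*W/(-215 + W))
Q(U) - u = 2*(-98)/(-215 - 98) - 1*(-8742) = 2*(-98)/(-313) + 8742 = 2*(-98)*(-1/313) + 8742 = 196/313 + 8742 = 2736442/313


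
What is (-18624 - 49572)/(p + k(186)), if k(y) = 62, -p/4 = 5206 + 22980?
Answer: 34098/56341 ≈ 0.60521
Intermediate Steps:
p = -112744 (p = -4*(5206 + 22980) = -4*28186 = -112744)
(-18624 - 49572)/(p + k(186)) = (-18624 - 49572)/(-112744 + 62) = -68196/(-112682) = -68196*(-1/112682) = 34098/56341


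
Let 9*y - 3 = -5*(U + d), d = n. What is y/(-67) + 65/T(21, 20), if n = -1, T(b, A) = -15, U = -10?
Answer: -2671/603 ≈ -4.4295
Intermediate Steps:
d = -1
y = 58/9 (y = ⅓ + (-5*(-10 - 1))/9 = ⅓ + (-5*(-11))/9 = ⅓ + (⅑)*55 = ⅓ + 55/9 = 58/9 ≈ 6.4444)
y/(-67) + 65/T(21, 20) = (58/9)/(-67) + 65/(-15) = (58/9)*(-1/67) + 65*(-1/15) = -58/603 - 13/3 = -2671/603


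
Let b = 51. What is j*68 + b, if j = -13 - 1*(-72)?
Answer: 4063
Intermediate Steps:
j = 59 (j = -13 + 72 = 59)
j*68 + b = 59*68 + 51 = 4012 + 51 = 4063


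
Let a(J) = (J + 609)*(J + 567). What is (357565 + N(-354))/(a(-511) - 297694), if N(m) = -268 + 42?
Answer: -119113/97402 ≈ -1.2229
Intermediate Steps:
a(J) = (567 + J)*(609 + J) (a(J) = (609 + J)*(567 + J) = (567 + J)*(609 + J))
N(m) = -226
(357565 + N(-354))/(a(-511) - 297694) = (357565 - 226)/((345303 + (-511)**2 + 1176*(-511)) - 297694) = 357339/((345303 + 261121 - 600936) - 297694) = 357339/(5488 - 297694) = 357339/(-292206) = 357339*(-1/292206) = -119113/97402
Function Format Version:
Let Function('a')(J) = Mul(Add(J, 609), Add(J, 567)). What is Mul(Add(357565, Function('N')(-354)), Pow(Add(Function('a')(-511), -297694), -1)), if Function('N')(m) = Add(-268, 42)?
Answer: Rational(-119113, 97402) ≈ -1.2229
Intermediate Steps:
Function('a')(J) = Mul(Add(567, J), Add(609, J)) (Function('a')(J) = Mul(Add(609, J), Add(567, J)) = Mul(Add(567, J), Add(609, J)))
Function('N')(m) = -226
Mul(Add(357565, Function('N')(-354)), Pow(Add(Function('a')(-511), -297694), -1)) = Mul(Add(357565, -226), Pow(Add(Add(345303, Pow(-511, 2), Mul(1176, -511)), -297694), -1)) = Mul(357339, Pow(Add(Add(345303, 261121, -600936), -297694), -1)) = Mul(357339, Pow(Add(5488, -297694), -1)) = Mul(357339, Pow(-292206, -1)) = Mul(357339, Rational(-1, 292206)) = Rational(-119113, 97402)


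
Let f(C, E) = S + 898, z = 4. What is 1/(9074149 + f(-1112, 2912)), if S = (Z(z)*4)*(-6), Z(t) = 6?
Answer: 1/9074903 ≈ 1.1019e-7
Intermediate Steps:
S = -144 (S = (6*4)*(-6) = 24*(-6) = -144)
f(C, E) = 754 (f(C, E) = -144 + 898 = 754)
1/(9074149 + f(-1112, 2912)) = 1/(9074149 + 754) = 1/9074903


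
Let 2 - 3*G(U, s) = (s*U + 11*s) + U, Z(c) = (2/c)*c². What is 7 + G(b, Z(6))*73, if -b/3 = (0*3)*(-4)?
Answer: -9469/3 ≈ -3156.3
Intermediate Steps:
Z(c) = 2*c
b = 0 (b = -3*0*3*(-4) = -0*(-4) = -3*0 = 0)
G(U, s) = ⅔ - 11*s/3 - U/3 - U*s/3 (G(U, s) = ⅔ - ((s*U + 11*s) + U)/3 = ⅔ - ((U*s + 11*s) + U)/3 = ⅔ - ((11*s + U*s) + U)/3 = ⅔ - (U + 11*s + U*s)/3 = ⅔ + (-11*s/3 - U/3 - U*s/3) = ⅔ - 11*s/3 - U/3 - U*s/3)
7 + G(b, Z(6))*73 = 7 + (⅔ - 22*6/3 - ⅓*0 - ⅓*0*2*6)*73 = 7 + (⅔ - 11/3*12 + 0 - ⅓*0*12)*73 = 7 + (⅔ - 44 + 0 + 0)*73 = 7 - 130/3*73 = 7 - 9490/3 = -9469/3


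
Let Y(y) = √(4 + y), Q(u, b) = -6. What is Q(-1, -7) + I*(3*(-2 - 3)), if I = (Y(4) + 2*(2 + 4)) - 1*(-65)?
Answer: -1161 - 30*√2 ≈ -1203.4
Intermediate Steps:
I = 77 + 2*√2 (I = (√(4 + 4) + 2*(2 + 4)) - 1*(-65) = (√8 + 2*6) + 65 = (2*√2 + 12) + 65 = (12 + 2*√2) + 65 = 77 + 2*√2 ≈ 79.828)
Q(-1, -7) + I*(3*(-2 - 3)) = -6 + (77 + 2*√2)*(3*(-2 - 3)) = -6 + (77 + 2*√2)*(3*(-5)) = -6 + (77 + 2*√2)*(-15) = -6 + (-1155 - 30*√2) = -1161 - 30*√2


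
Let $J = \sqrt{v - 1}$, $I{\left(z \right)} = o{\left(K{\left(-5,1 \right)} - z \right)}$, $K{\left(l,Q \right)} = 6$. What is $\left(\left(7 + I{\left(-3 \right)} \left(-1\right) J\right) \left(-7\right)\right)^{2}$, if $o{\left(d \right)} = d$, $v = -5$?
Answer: $-21413 - 6174 i \sqrt{6} \approx -21413.0 - 15123.0 i$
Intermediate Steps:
$I{\left(z \right)} = 6 - z$
$J = i \sqrt{6}$ ($J = \sqrt{-5 - 1} = \sqrt{-6} = i \sqrt{6} \approx 2.4495 i$)
$\left(\left(7 + I{\left(-3 \right)} \left(-1\right) J\right) \left(-7\right)\right)^{2} = \left(\left(7 + \left(6 - -3\right) \left(-1\right) i \sqrt{6}\right) \left(-7\right)\right)^{2} = \left(\left(7 + \left(6 + 3\right) \left(-1\right) i \sqrt{6}\right) \left(-7\right)\right)^{2} = \left(\left(7 + 9 \left(-1\right) i \sqrt{6}\right) \left(-7\right)\right)^{2} = \left(\left(7 - 9 i \sqrt{6}\right) \left(-7\right)\right)^{2} = \left(-49 + 63 i \sqrt{6}\right)^{2}$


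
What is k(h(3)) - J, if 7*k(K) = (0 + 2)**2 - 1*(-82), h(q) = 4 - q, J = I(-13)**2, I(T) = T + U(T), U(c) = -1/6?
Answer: -40591/252 ≈ -161.08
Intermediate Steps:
U(c) = -1/6 (U(c) = -1*1/6 = -1/6)
I(T) = -1/6 + T (I(T) = T - 1/6 = -1/6 + T)
J = 6241/36 (J = (-1/6 - 13)**2 = (-79/6)**2 = 6241/36 ≈ 173.36)
k(K) = 86/7 (k(K) = ((0 + 2)**2 - 1*(-82))/7 = (2**2 + 82)/7 = (4 + 82)/7 = (1/7)*86 = 86/7)
k(h(3)) - J = 86/7 - 1*6241/36 = 86/7 - 6241/36 = -40591/252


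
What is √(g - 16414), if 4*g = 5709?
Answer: I*√59947/2 ≈ 122.42*I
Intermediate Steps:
g = 5709/4 (g = (¼)*5709 = 5709/4 ≈ 1427.3)
√(g - 16414) = √(5709/4 - 16414) = √(-59947/4) = I*√59947/2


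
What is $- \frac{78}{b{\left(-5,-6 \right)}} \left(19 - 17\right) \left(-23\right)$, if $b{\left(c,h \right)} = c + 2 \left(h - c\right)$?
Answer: $- \frac{3588}{7} \approx -512.57$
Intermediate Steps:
$b{\left(c,h \right)} = - c + 2 h$ ($b{\left(c,h \right)} = c - \left(- 2 h + 2 c\right) = - c + 2 h$)
$- \frac{78}{b{\left(-5,-6 \right)}} \left(19 - 17\right) \left(-23\right) = - \frac{78}{\left(-1\right) \left(-5\right) + 2 \left(-6\right)} \left(19 - 17\right) \left(-23\right) = - \frac{78}{5 - 12} \cdot 2 \left(-23\right) = - \frac{78}{-7} \left(-46\right) = \left(-78\right) \left(- \frac{1}{7}\right) \left(-46\right) = \frac{78}{7} \left(-46\right) = - \frac{3588}{7}$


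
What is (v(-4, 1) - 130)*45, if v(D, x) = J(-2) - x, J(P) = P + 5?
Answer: -5760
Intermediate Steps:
J(P) = 5 + P
v(D, x) = 3 - x (v(D, x) = (5 - 2) - x = 3 - x)
(v(-4, 1) - 130)*45 = ((3 - 1*1) - 130)*45 = ((3 - 1) - 130)*45 = (2 - 130)*45 = -128*45 = -5760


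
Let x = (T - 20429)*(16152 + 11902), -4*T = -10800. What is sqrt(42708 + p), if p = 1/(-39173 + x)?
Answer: sqrt(10566610696450753554329)/497408539 ≈ 206.66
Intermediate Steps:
T = 2700 (T = -1/4*(-10800) = 2700)
x = -497369366 (x = (2700 - 20429)*(16152 + 11902) = -17729*28054 = -497369366)
p = -1/497408539 (p = 1/(-39173 - 497369366) = 1/(-497408539) = -1/497408539 ≈ -2.0104e-9)
sqrt(42708 + p) = sqrt(42708 - 1/497408539) = sqrt(21243323883611/497408539) = sqrt(10566610696450753554329)/497408539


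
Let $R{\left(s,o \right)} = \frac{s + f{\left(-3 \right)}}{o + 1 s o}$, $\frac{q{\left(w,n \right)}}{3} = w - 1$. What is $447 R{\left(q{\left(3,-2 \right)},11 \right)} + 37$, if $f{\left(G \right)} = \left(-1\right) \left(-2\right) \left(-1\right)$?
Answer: $\frac{4637}{77} \approx 60.221$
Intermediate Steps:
$q{\left(w,n \right)} = -3 + 3 w$ ($q{\left(w,n \right)} = 3 \left(w - 1\right) = 3 \left(-1 + w\right) = -3 + 3 w$)
$f{\left(G \right)} = -2$ ($f{\left(G \right)} = 2 \left(-1\right) = -2$)
$R{\left(s,o \right)} = \frac{-2 + s}{o + o s}$ ($R{\left(s,o \right)} = \frac{s - 2}{o + 1 s o} = \frac{-2 + s}{o + s o} = \frac{-2 + s}{o + o s}$)
$447 R{\left(q{\left(3,-2 \right)},11 \right)} + 37 = 447 \frac{-2 + \left(-3 + 3 \cdot 3\right)}{11 \left(1 + \left(-3 + 3 \cdot 3\right)\right)} + 37 = 447 \frac{-2 + \left(-3 + 9\right)}{11 \left(1 + \left(-3 + 9\right)\right)} + 37 = 447 \frac{-2 + 6}{11 \left(1 + 6\right)} + 37 = 447 \cdot \frac{1}{11} \cdot \frac{1}{7} \cdot 4 + 37 = 447 \cdot \frac{4}{77} + 37 = \frac{1788}{77} + 37 = \frac{4637}{77}$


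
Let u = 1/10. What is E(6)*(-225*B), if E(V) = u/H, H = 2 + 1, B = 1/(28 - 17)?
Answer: -15/22 ≈ -0.68182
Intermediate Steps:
B = 1/11 ≈ 0.090909
H = 3
u = ⅒ ≈ 0.10000
E(V) = 1/30 (E(V) = (⅒)/3 = (⅒)*(⅓) = 1/30)
E(6)*(-225*B) = (-225*1/11)/30 = (1/30)*(-225/11) = -15/22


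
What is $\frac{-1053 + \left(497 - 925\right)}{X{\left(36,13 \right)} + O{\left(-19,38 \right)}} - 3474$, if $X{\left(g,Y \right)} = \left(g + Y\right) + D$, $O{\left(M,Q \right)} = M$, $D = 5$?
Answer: $- \frac{123071}{35} \approx -3516.3$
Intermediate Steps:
$X{\left(g,Y \right)} = 5 + Y + g$ ($X{\left(g,Y \right)} = \left(g + Y\right) + 5 = \left(Y + g\right) + 5 = 5 + Y + g$)
$\frac{-1053 + \left(497 - 925\right)}{X{\left(36,13 \right)} + O{\left(-19,38 \right)}} - 3474 = \frac{-1053 + \left(497 - 925\right)}{\left(5 + 13 + 36\right) - 19} - 3474 = \frac{-1053 - 428}{54 - 19} - 3474 = - \frac{1481}{35} - 3474 = - \frac{123071}{35}$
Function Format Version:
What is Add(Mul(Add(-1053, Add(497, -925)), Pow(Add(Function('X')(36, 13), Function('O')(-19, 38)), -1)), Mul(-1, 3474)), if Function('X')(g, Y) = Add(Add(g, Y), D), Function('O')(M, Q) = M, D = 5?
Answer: Rational(-123071, 35) ≈ -3516.3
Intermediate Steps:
Function('X')(g, Y) = Add(5, Y, g) (Function('X')(g, Y) = Add(Add(g, Y), 5) = Add(Add(Y, g), 5) = Add(5, Y, g))
Add(Mul(Add(-1053, Add(497, -925)), Pow(Add(Function('X')(36, 13), Function('O')(-19, 38)), -1)), Mul(-1, 3474)) = Add(Mul(Add(-1053, Add(497, -925)), Pow(Add(Add(5, 13, 36), -19), -1)), Mul(-1, 3474)) = Add(Mul(Add(-1053, -428), Pow(Add(54, -19), -1)), -3474) = Add(Mul(-1481, Pow(35, -1)), -3474) = Add(Mul(-1481, Rational(1, 35)), -3474) = Add(Rational(-1481, 35), -3474) = Rational(-123071, 35)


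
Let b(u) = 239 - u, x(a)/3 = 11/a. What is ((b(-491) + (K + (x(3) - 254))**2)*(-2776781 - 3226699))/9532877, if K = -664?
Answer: -4943139358920/9532877 ≈ -5.1854e+5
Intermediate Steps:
x(a) = 33/a (x(a) = 3*(11/a) = 33/a)
((b(-491) + (K + (x(3) - 254))**2)*(-2776781 - 3226699))/9532877 = (((239 - 1*(-491)) + (-664 + (33/3 - 254))**2)*(-2776781 - 3226699))/9532877 = (((239 + 491) + (-664 + (33*(1/3) - 254))**2)*(-6003480))*(1/9532877) = ((730 + (-664 + (11 - 254))**2)*(-6003480))*(1/9532877) = ((730 + (-664 - 243)**2)*(-6003480))*(1/9532877) = ((730 + (-907)**2)*(-6003480))*(1/9532877) = ((730 + 822649)*(-6003480))*(1/9532877) = (823379*(-6003480))*(1/9532877) = -4943139358920*1/9532877 = -4943139358920/9532877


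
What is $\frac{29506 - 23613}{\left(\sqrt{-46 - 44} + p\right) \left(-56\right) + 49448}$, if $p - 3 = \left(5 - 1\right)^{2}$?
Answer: $\frac{35358}{290339} + \frac{5893 i \sqrt{10}}{13936272} \approx 0.12178 + 0.0013372 i$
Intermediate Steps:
$p = 19$ ($p = 3 + \left(5 - 1\right)^{2} = 3 + 4^{2} = 3 + 16 = 19$)
$\frac{29506 - 23613}{\left(\sqrt{-46 - 44} + p\right) \left(-56\right) + 49448} = \frac{29506 - 23613}{\left(\sqrt{-46 - 44} + 19\right) \left(-56\right) + 49448} = \frac{5893}{\left(\sqrt{-90} + 19\right) \left(-56\right) + 49448} = \frac{5893}{\left(3 i \sqrt{10} + 19\right) \left(-56\right) + 49448} = \frac{5893}{\left(19 + 3 i \sqrt{10}\right) \left(-56\right) + 49448} = \frac{5893}{\left(-1064 - 168 i \sqrt{10}\right) + 49448} = \frac{5893}{48384 - 168 i \sqrt{10}}$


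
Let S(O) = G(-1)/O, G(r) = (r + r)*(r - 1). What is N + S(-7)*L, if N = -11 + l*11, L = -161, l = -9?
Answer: -18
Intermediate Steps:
G(r) = 2*r*(-1 + r) (G(r) = (2*r)*(-1 + r) = 2*r*(-1 + r))
S(O) = 4/O (S(O) = (2*(-1)*(-1 - 1))/O = (2*(-1)*(-2))/O = 4/O)
N = -110 (N = -11 - 9*11 = -11 - 99 = -110)
N + S(-7)*L = -110 + (4/(-7))*(-161) = -110 + (4*(-1/7))*(-161) = -110 - 4/7*(-161) = -110 + 92 = -18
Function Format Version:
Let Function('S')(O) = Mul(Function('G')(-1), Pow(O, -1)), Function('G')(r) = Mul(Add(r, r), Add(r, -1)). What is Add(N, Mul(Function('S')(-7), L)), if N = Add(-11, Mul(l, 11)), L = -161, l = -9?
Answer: -18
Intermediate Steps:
Function('G')(r) = Mul(2, r, Add(-1, r)) (Function('G')(r) = Mul(Mul(2, r), Add(-1, r)) = Mul(2, r, Add(-1, r)))
Function('S')(O) = Mul(4, Pow(O, -1)) (Function('S')(O) = Mul(Mul(2, -1, Add(-1, -1)), Pow(O, -1)) = Mul(Mul(2, -1, -2), Pow(O, -1)) = Mul(4, Pow(O, -1)))
N = -110 (N = Add(-11, Mul(-9, 11)) = Add(-11, -99) = -110)
Add(N, Mul(Function('S')(-7), L)) = Add(-110, Mul(Mul(4, Pow(-7, -1)), -161)) = Add(-110, Mul(Mul(4, Rational(-1, 7)), -161)) = Add(-110, Mul(Rational(-4, 7), -161)) = Add(-110, 92) = -18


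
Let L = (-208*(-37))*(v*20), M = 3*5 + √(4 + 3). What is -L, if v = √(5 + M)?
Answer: -153920*√(20 + √7) ≈ -7.3247e+5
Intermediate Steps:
M = 15 + √7 ≈ 17.646
v = √(20 + √7) (v = √(5 + (15 + √7)) = √(20 + √7) ≈ 4.7588)
L = 153920*√(20 + √7) (L = (-208*(-37))*(√(20 + √7)*20) = 7696*(20*√(20 + √7)) = 153920*√(20 + √7) ≈ 7.3247e+5)
-L = -153920*√(20 + √7)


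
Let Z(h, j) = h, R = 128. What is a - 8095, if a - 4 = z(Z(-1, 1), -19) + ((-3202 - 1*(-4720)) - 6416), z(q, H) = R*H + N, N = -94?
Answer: -15515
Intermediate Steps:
z(q, H) = -94 + 128*H (z(q, H) = 128*H - 94 = -94 + 128*H)
a = -7420 (a = 4 + ((-94 + 128*(-19)) + ((-3202 - 1*(-4720)) - 6416)) = 4 + ((-94 - 2432) + ((-3202 + 4720) - 6416)) = 4 + (-2526 + (1518 - 6416)) = 4 + (-2526 - 4898) = 4 - 7424 = -7420)
a - 8095 = -7420 - 8095 = -15515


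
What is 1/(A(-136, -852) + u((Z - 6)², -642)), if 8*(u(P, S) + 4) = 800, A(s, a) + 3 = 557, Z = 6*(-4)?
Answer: 1/650 ≈ 0.0015385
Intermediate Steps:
Z = -24
A(s, a) = 554 (A(s, a) = -3 + 557 = 554)
u(P, S) = 96 (u(P, S) = -4 + (⅛)*800 = -4 + 100 = 96)
1/(A(-136, -852) + u((Z - 6)², -642)) = 1/(554 + 96) = 1/650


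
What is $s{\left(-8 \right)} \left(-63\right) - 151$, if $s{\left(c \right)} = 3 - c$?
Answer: $-844$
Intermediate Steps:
$s{\left(-8 \right)} \left(-63\right) - 151 = \left(3 - -8\right) \left(-63\right) - 151 = \left(3 + 8\right) \left(-63\right) - 151 = 11 \left(-63\right) - 151 = -693 - 151 = -844$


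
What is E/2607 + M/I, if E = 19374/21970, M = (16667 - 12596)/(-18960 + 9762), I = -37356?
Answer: 3163492009/9035807802840 ≈ 0.00035011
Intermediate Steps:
M = -1357/3066 (M = 4071/(-9198) = 4071*(-1/9198) = -1357/3066 ≈ -0.44260)
E = 9687/10985 (E = 19374*(1/21970) = 9687/10985 ≈ 0.88184)
E/2607 + M/I = (9687/10985)/2607 - 1357/3066/(-37356) = (9687/10985)*(1/2607) - 1357/3066*(-1/37356) = 3229/9545965 + 1357/114533496 = 3163492009/9035807802840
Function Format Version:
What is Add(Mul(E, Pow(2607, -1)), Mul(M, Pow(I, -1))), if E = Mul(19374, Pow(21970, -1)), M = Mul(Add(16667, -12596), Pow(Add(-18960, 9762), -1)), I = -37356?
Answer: Rational(3163492009, 9035807802840) ≈ 0.00035011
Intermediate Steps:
M = Rational(-1357, 3066) (M = Mul(4071, Pow(-9198, -1)) = Mul(4071, Rational(-1, 9198)) = Rational(-1357, 3066) ≈ -0.44260)
E = Rational(9687, 10985) (E = Mul(19374, Rational(1, 21970)) = Rational(9687, 10985) ≈ 0.88184)
Add(Mul(E, Pow(2607, -1)), Mul(M, Pow(I, -1))) = Add(Mul(Rational(9687, 10985), Pow(2607, -1)), Mul(Rational(-1357, 3066), Pow(-37356, -1))) = Add(Mul(Rational(9687, 10985), Rational(1, 2607)), Mul(Rational(-1357, 3066), Rational(-1, 37356))) = Add(Rational(3229, 9545965), Rational(1357, 114533496)) = Rational(3163492009, 9035807802840)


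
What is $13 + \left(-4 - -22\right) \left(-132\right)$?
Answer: $-2363$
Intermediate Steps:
$13 + \left(-4 - -22\right) \left(-132\right) = 13 + \left(-4 + 22\right) \left(-132\right) = 13 + 18 \left(-132\right) = 13 - 2376 = -2363$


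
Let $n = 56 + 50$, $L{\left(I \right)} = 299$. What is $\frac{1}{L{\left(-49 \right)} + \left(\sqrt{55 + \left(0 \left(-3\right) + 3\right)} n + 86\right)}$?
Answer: $- \frac{385}{503463} + \frac{106 \sqrt{58}}{503463} \approx 0.00083874$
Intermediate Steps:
$n = 106$
$\frac{1}{L{\left(-49 \right)} + \left(\sqrt{55 + \left(0 \left(-3\right) + 3\right)} n + 86\right)} = \frac{1}{299 + \left(\sqrt{55 + \left(0 \left(-3\right) + 3\right)} 106 + 86\right)} = \frac{1}{299 + \left(\sqrt{55 + \left(0 + 3\right)} 106 + 86\right)} = \frac{1}{299 + \left(\sqrt{55 + 3} \cdot 106 + 86\right)} = \frac{1}{299 + \left(\sqrt{58} \cdot 106 + 86\right)} = \frac{1}{299 + \left(106 \sqrt{58} + 86\right)} = \frac{1}{299 + \left(86 + 106 \sqrt{58}\right)} = \frac{1}{385 + 106 \sqrt{58}}$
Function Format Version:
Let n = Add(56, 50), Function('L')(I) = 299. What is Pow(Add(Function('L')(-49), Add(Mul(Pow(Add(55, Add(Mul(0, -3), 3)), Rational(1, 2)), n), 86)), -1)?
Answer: Add(Rational(-385, 503463), Mul(Rational(106, 503463), Pow(58, Rational(1, 2)))) ≈ 0.00083874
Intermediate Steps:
n = 106
Pow(Add(Function('L')(-49), Add(Mul(Pow(Add(55, Add(Mul(0, -3), 3)), Rational(1, 2)), n), 86)), -1) = Pow(Add(299, Add(Mul(Pow(Add(55, Add(Mul(0, -3), 3)), Rational(1, 2)), 106), 86)), -1) = Pow(Add(299, Add(Mul(Pow(Add(55, Add(0, 3)), Rational(1, 2)), 106), 86)), -1) = Pow(Add(299, Add(Mul(Pow(Add(55, 3), Rational(1, 2)), 106), 86)), -1) = Pow(Add(299, Add(Mul(Pow(58, Rational(1, 2)), 106), 86)), -1) = Pow(Add(299, Add(Mul(106, Pow(58, Rational(1, 2))), 86)), -1) = Pow(Add(299, Add(86, Mul(106, Pow(58, Rational(1, 2))))), -1) = Pow(Add(385, Mul(106, Pow(58, Rational(1, 2)))), -1)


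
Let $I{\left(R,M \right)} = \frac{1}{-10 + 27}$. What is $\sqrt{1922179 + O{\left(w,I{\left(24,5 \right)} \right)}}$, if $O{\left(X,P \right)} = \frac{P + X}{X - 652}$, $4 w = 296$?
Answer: $\frac{\sqrt{642169206230}}{578} \approx 1386.4$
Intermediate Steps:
$w = 74$ ($w = \frac{1}{4} \cdot 296 = 74$)
$I{\left(R,M \right)} = \frac{1}{17}$
$O{\left(X,P \right)} = \frac{P + X}{-652 + X}$
$\sqrt{1922179 + O{\left(w,I{\left(24,5 \right)} \right)}} = \sqrt{1922179 + \frac{\frac{1}{17} + 74}{-652 + 74}} = \sqrt{1922179 + \frac{1}{-578} \cdot \frac{1259}{17}} = \sqrt{1922179 - \frac{1259}{9826}} = \sqrt{\frac{18887329595}{9826}} = \frac{\sqrt{642169206230}}{578}$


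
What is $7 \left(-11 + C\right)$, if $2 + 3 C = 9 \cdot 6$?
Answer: $\frac{133}{3} \approx 44.333$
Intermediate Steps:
$C = \frac{52}{3}$ ($C = - \frac{2}{3} + \frac{9 \cdot 6}{3} = - \frac{2}{3} + \frac{1}{3} \cdot 54 = - \frac{2}{3} + 18 = \frac{52}{3} \approx 17.333$)
$7 \left(-11 + C\right) = 7 \left(-11 + \frac{52}{3}\right) = 7 \cdot \frac{19}{3} = \frac{133}{3}$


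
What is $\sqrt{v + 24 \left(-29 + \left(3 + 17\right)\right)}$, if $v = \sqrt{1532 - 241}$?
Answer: $\sqrt{-216 + \sqrt{1291}} \approx 13.419 i$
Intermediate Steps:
$v = \sqrt{1291} \approx 35.93$
$\sqrt{v + 24 \left(-29 + \left(3 + 17\right)\right)} = \sqrt{\sqrt{1291} + 24 \left(-29 + \left(3 + 17\right)\right)} = \sqrt{\sqrt{1291} + 24 \left(-29 + 20\right)} = \sqrt{\sqrt{1291} + 24 \left(-9\right)} = \sqrt{\sqrt{1291} - 216} = \sqrt{-216 + \sqrt{1291}}$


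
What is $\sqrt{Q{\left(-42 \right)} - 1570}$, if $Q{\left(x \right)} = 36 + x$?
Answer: $2 i \sqrt{394} \approx 39.699 i$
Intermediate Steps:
$\sqrt{Q{\left(-42 \right)} - 1570} = \sqrt{\left(36 - 42\right) - 1570} = \sqrt{-6 - 1570} = \sqrt{-1576} = 2 i \sqrt{394}$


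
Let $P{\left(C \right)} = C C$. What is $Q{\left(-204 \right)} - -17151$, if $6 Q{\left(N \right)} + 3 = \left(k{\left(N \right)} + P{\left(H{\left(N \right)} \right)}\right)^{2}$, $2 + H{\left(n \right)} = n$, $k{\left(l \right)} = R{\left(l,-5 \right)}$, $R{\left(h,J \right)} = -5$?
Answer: $\frac{900246332}{3} \approx 3.0008 \cdot 10^{8}$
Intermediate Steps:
$k{\left(l \right)} = -5$
$H{\left(n \right)} = -2 + n$
$P{\left(C \right)} = C^{2}$
$Q{\left(N \right)} = - \frac{1}{2} + \frac{\left(-5 + \left(-2 + N\right)^{2}\right)^{2}}{6}$
$Q{\left(-204 \right)} - -17151 = \left(- \frac{1}{2} + \frac{\left(-5 + \left(-2 - 204\right)^{2}\right)^{2}}{6}\right) - -17151 = \left(- \frac{1}{2} + \frac{\left(-5 + \left(-206\right)^{2}\right)^{2}}{6}\right) + 17151 = \left(- \frac{1}{2} + \frac{\left(-5 + 42436\right)^{2}}{6}\right) + 17151 = \left(- \frac{1}{2} + \frac{42431^{2}}{6}\right) + 17151 = \left(- \frac{1}{2} + \frac{1}{6} \cdot 1800389761\right) + 17151 = \left(- \frac{1}{2} + \frac{1800389761}{6}\right) + 17151 = \frac{900194879}{3} + 17151 = \frac{900246332}{3}$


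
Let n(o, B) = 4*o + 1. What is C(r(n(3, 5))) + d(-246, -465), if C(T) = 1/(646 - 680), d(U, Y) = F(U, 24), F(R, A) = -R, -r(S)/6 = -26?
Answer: 8363/34 ≈ 245.97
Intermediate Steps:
n(o, B) = 1 + 4*o
r(S) = 156 (r(S) = -6*(-26) = 156)
d(U, Y) = -U
C(T) = -1/34 (C(T) = 1/(-34) = -1/34)
C(r(n(3, 5))) + d(-246, -465) = -1/34 - 1*(-246) = -1/34 + 246 = 8363/34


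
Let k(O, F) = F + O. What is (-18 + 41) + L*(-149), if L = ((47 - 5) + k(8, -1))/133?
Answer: -606/19 ≈ -31.895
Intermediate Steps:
L = 7/19 (L = ((47 - 5) + (-1 + 8))/133 = (42 + 7)*(1/133) = 49*(1/133) = 7/19 ≈ 0.36842)
(-18 + 41) + L*(-149) = (-18 + 41) + (7/19)*(-149) = 23 - 1043/19 = -606/19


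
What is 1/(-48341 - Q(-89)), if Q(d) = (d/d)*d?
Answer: -1/48252 ≈ -2.0725e-5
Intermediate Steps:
Q(d) = d (Q(d) = 1*d = d)
1/(-48341 - Q(-89)) = 1/(-48341 - 1*(-89)) = 1/(-48341 + 89) = 1/(-48252) = -1/48252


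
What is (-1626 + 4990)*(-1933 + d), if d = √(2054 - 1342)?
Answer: -6502612 + 6728*√178 ≈ -6.4128e+6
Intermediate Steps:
d = 2*√178 (d = √712 = 2*√178 ≈ 26.683)
(-1626 + 4990)*(-1933 + d) = (-1626 + 4990)*(-1933 + 2*√178) = 3364*(-1933 + 2*√178) = -6502612 + 6728*√178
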